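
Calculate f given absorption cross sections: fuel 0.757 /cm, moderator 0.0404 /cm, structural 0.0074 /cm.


f = Sigma_a_fuel / (Sigma_a_fuel + Sigma_a_mod + Sigma_a_other)
f = 0.757 / (0.757 + 0.0404 + 0.0074)
f = 0.94061

0.94061


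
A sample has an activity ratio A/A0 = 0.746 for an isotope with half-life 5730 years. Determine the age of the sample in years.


lambda = ln(2) / t_half = ln(2) / 5730 = 1.209681e-04 /yr
t = -ln(A/A0) / lambda
t = -ln(0.746) / 1.209681e-04
t = 2422.4 yr

2422.4


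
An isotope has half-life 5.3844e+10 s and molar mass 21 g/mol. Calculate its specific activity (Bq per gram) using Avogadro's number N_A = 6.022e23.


lambda = ln(2) / t_half = ln(2) / 5.3844e+10 = 1.287325e-11 /s
SA = lambda * N_A / M
SA = 1.287325e-11 * 6.022e23 / 21
SA = 3.6916e+11 Bq/g

3.6916e+11


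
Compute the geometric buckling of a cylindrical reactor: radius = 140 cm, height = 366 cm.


B^2 = (2.405/R)^2 + (pi/H)^2
B^2 = (2.405/140)^2 + (pi/366)^2
B^2 = 3.6878e-04 /cm^2

3.6878e-04


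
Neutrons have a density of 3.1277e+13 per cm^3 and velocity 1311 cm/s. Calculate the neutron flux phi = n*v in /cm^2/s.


phi = n * v
phi = 3.1277e+13 * 1311
phi = 4.1004e+16 /cm^2/s

4.1004e+16


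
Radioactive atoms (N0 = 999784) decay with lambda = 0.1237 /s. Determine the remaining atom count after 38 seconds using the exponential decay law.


N = N0 * exp(-lambda * t)
N = 999784 * exp(-0.1237 * 38)
N = 9087.9

9087.9


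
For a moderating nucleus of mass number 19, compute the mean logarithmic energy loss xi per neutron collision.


xi = 1 + (A-1)^2/(2A) * ln((A-1)/(A+1))
xi = 1 + (19-1)^2/(2*19) * ln((19-1)/(19 +1))
xi = 0.10166

0.10166


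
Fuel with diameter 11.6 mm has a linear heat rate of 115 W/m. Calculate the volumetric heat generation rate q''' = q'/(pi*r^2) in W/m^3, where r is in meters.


r = D / 2 / 1000 = 11.6 / 2 / 1000 = 0.0058 m
q''' = q' / (pi * r^2)
q''' = 115 / (pi * 0.0058^2)
q''' = 1.0882e+06 W/m^3

1.0882e+06


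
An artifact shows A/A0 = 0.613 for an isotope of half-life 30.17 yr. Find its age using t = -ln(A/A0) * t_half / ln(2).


lambda = ln(2) / t_half = ln(2) / 30.17 = 0.02297472 /yr
t = -ln(A/A0) / lambda
t = -ln(0.613) / 0.02297472
t = 21.301 yr

21.301


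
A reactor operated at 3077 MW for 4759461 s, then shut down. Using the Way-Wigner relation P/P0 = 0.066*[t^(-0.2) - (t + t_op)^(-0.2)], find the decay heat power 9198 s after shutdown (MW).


P/P0 = 0.066 * [t^(-0.2) - (t + t_op)^(-0.2)]
P/P0 = 0.066 * [9198^(-0.2) - (9198 + 4759461)^(-0.2)]
P/P0 = 0.066 * [0.1611615 - 0.04616584] = 0.007589714
P = 3077 * 0.007589714 = 23.354 MW

23.354


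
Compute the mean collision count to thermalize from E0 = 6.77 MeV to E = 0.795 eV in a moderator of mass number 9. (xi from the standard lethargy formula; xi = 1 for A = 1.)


xi = 1 + (A-1)^2/(2A)*ln((A-1)/(A+1)) = 0.2066007 (for A = 9)
n = ln(E0/E) / xi
n = ln(6.77e6 / 0.795) / 0.2066007
n = ln(8.515723e+06) / 0.2066007 = 77.238

77.238


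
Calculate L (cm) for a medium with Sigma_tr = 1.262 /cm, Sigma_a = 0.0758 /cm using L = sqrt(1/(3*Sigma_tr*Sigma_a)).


D = 1 / (3 * Sigma_tr) = 1 / (3 * 1.262) = 0.2641310 cm
L = sqrt(D / Sigma_a)
L = sqrt(0.2641310 / 0.0758)
L = 1.8667 cm

1.8667


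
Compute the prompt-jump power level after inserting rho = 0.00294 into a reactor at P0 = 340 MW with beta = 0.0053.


P1/P0 = beta / (beta - rho)
P1/P0 = 0.0053 / (0.0053 - 0.00294) = 2.245763
P1 = 340 * 2.245763 = 763.56 MW

763.56


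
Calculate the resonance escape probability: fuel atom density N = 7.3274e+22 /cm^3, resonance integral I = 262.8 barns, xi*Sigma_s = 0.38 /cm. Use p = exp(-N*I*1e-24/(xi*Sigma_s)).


p = exp(-N * I * 1e-24 / (xi*Sigma_s))
p = exp(-7.3274e+22 * 262.8 * 1e-24 / 0.38)
p = 9.8228e-23

9.8228e-23


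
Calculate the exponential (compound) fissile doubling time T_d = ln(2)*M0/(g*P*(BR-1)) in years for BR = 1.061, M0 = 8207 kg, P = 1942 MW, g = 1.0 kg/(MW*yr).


Breeding gain G = BR - 1 = 1.061 - 1 = 0.061
Fissile production rate = g * P * G = 1.0 * 1942 * 0.061 = 118.462 kg/yr
T_d = ln(2) * M0 / (g * P * G)
T_d = ln(2) * 8207 / 118.462 = 48.021 yr

48.021


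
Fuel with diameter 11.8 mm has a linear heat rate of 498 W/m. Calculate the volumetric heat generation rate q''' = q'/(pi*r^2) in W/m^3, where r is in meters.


r = D / 2 / 1000 = 11.8 / 2 / 1000 = 0.0059 m
q''' = q' / (pi * r^2)
q''' = 498 / (pi * 0.0059^2)
q''' = 4.5538e+06 W/m^3

4.5538e+06


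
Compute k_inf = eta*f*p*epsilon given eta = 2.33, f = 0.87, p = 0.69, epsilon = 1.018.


k_inf = eta * f * p * epsilon
k_inf = 2.33 * 0.87 * 0.69 * 1.018
k_inf = 1.4239

1.4239


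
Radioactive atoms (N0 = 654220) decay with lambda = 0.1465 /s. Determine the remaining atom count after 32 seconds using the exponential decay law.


N = N0 * exp(-lambda * t)
N = 654220 * exp(-0.1465 * 32)
N = 6022.1

6022.1


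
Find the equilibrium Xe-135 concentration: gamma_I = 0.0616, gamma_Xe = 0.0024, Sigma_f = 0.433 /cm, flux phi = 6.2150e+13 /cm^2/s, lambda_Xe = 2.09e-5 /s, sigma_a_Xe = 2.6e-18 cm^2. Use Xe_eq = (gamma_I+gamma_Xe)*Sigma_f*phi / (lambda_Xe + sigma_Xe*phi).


Xe_eq = (gamma_I + gamma_Xe) * Sigma_f * phi / (lambda_Xe + sigma_Xe * phi)
Numerator = (0.0616 + 0.0024) * 0.433 * 6.2150e+13 = 1.722301e+12
Denominator = 2.09e-5 + 2.6e-18 * 6.2150e+13 = 1.824900e-04
Xe_eq = 1.722301e+12 / 1.824900e-04 = 9.4378e+15 /cm^3

9.4378e+15


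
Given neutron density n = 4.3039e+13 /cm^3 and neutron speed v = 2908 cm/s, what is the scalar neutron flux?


phi = n * v
phi = 4.3039e+13 * 2908
phi = 1.2516e+17 /cm^2/s

1.2516e+17


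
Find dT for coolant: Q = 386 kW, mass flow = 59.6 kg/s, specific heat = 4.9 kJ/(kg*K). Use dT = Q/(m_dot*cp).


dT = Q / (m_dot * cp)
dT = 386 / (59.6 * 4.9)
dT = 1.3217 C

1.3217


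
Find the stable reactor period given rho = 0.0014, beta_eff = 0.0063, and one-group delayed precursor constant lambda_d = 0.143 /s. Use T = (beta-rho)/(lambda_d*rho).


T = (beta - rho) / (lambda_d * rho)
T = (0.0063 - 0.0014) / (0.143 * 0.0014)
T = 24.476 s

24.476


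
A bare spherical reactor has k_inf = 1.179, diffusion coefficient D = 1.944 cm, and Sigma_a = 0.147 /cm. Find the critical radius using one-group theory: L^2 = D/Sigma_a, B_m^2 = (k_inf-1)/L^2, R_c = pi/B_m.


L^2 = D / Sigma_a = 1.944 / 0.147 = 13.22449 cm^2
B_m^2 = (k_inf - 1) / L^2 = (1.179 - 1) / 13.22449 = 0.01353549 /cm^2
For a bare sphere: B_g = pi/R, so R_c = pi / sqrt(B_m^2)
R_c = pi / sqrt(0.01353549) = 27.003 cm

27.003


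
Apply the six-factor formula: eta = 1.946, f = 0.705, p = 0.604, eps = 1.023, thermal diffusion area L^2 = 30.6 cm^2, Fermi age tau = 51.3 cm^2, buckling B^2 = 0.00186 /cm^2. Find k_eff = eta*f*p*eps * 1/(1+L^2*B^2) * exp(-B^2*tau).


k_inf = eta*f*p*eps = 1.946*0.705*0.604*1.023 = 0.8477046
P_TNL = 1/(1 + L^2*B^2) = 1/(1 + 30.6*0.00186) = 0.9461490
P_FNL = exp(-B^2*tau) = exp(-0.00186*51.3) = 0.9089929
k_eff = k_inf * P_TNL * P_FNL = 0.8477046 * 0.9461490 * 0.9089929
k_eff = 0.72906

0.72906


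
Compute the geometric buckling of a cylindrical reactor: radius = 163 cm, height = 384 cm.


B^2 = (2.405/R)^2 + (pi/H)^2
B^2 = (2.405/163)^2 + (pi/384)^2
B^2 = 2.8463e-04 /cm^2

2.8463e-04


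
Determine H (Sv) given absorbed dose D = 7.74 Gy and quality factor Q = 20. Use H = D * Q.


H = D * Q
H = 7.74 * 20
H = 154.80 Sv

154.80


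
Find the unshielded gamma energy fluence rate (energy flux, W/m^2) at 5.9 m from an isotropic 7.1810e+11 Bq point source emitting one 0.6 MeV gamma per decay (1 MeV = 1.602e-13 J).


psi = A * E * 1.602e-13 / (4*pi*r^2)
psi = 7.1810e+11 * 0.6 * 1.602e-13 / (4*pi*5.9^2)
psi = 1.5779e-04 W/m^2

1.5779e-04


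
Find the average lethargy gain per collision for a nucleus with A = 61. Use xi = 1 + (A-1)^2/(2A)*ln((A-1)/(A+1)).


xi = 1 + (A-1)^2/(2A) * ln((A-1)/(A+1))
xi = 1 + (61-1)^2/(2*61) * ln((61-1)/(61 +1))
xi = 0.032431

0.032431


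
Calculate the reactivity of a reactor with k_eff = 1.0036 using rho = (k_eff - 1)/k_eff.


rho = (k_eff - 1) / k_eff
rho = (1.0036 - 1) / 1.0036
rho = 0.0035871

0.0035871


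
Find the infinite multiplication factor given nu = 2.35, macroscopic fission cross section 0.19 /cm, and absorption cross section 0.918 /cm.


k_inf = nu * Sigma_f / Sigma_a
k_inf = 2.35 * 0.19 / 0.918
k_inf = 0.48638

0.48638


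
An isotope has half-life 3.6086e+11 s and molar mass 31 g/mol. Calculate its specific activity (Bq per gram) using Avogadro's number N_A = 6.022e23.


lambda = ln(2) / t_half = ln(2) / 3.6086e+11 = 1.920820e-12 /s
SA = lambda * N_A / M
SA = 1.920820e-12 * 6.022e23 / 31
SA = 3.7313e+10 Bq/g

3.7313e+10


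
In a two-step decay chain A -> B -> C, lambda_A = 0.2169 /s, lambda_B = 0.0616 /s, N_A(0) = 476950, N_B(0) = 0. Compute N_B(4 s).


N_B(t) = lambda_A * N_A0 / (lambda_B - lambda_A) * [exp(-lambda_A*t) - exp(-lambda_B*t)]
exp(-0.2169*4) = 0.4199582; exp(-0.0616*4) = 0.7816095
N_B = 0.2169 * 476950 / (0.0616 - 0.2169) * (0.4199582 - 0.7816095)
N_B = 240908

240908


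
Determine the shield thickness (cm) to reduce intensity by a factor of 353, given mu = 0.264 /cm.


x = ln(factor) / mu
x = ln(353) / 0.264
x = 22.221 cm

22.221


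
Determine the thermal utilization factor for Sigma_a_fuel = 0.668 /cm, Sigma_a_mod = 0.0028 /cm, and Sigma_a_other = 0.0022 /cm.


f = Sigma_a_fuel / (Sigma_a_fuel + Sigma_a_mod + Sigma_a_other)
f = 0.668 / (0.668 + 0.0028 + 0.0022)
f = 0.99257

0.99257


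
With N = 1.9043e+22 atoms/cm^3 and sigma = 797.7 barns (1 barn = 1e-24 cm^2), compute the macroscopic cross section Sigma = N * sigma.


Sigma = N * sigma_barns * 1e-24
Sigma = 1.9043e+22 * 797.7 * 1e-24
Sigma = 15.191 /cm

15.191


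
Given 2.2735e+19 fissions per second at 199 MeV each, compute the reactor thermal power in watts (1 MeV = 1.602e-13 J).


P = fission_rate * E_MeV * 1.602e-13
P = 2.2735e+19 * 199 * 1.602e-13
P = 7.2479e+08 W

7.2479e+08


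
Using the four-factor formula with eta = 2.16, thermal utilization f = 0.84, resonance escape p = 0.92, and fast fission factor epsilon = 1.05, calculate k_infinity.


k_inf = eta * f * p * epsilon
k_inf = 2.16 * 0.84 * 0.92 * 1.05
k_inf = 1.7527

1.7527


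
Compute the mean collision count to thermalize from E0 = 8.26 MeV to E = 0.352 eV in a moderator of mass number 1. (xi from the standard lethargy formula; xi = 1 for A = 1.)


xi = 1 + (A-1)^2/(2A)*ln((A-1)/(A+1)) = 1 (for A = 1)
n = ln(E0/E) / xi
n = ln(8.26e6 / 0.352) / 1
n = ln(2.346591e+07) / 1 = 16.971

16.971


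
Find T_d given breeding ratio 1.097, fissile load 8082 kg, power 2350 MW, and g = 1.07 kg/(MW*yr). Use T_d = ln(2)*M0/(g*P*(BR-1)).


Breeding gain G = BR - 1 = 1.097 - 1 = 0.097
Fissile production rate = g * P * G = 1.07 * 2350 * 0.097 = 243.9065 kg/yr
T_d = ln(2) * M0 / (g * P * G)
T_d = ln(2) * 8082 / 243.9065 = 22.968 yr

22.968


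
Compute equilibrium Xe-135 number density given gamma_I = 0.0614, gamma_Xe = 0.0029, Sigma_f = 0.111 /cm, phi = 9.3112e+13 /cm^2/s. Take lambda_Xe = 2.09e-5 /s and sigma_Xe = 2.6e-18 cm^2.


Xe_eq = (gamma_I + gamma_Xe) * Sigma_f * phi / (lambda_Xe + sigma_Xe * phi)
Numerator = (0.0614 + 0.0029) * 0.111 * 9.3112e+13 = 6.645683e+11
Denominator = 2.09e-5 + 2.6e-18 * 9.3112e+13 = 2.629912e-04
Xe_eq = 6.645683e+11 / 2.629912e-04 = 2.5270e+15 /cm^3

2.5270e+15


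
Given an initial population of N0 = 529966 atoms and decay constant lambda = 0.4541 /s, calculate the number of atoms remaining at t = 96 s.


N = N0 * exp(-lambda * t)
N = 529966 * exp(-0.4541 * 96)
N = 6.1914e-14

6.1914e-14


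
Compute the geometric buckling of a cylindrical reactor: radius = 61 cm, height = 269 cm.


B^2 = (2.405/R)^2 + (pi/H)^2
B^2 = (2.405/61)^2 + (pi/269)^2
B^2 = 0.0016908 /cm^2

0.0016908


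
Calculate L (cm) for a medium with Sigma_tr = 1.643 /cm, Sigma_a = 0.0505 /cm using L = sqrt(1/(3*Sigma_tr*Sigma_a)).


D = 1 / (3 * Sigma_tr) = 1 / (3 * 1.643) = 0.2028809 cm
L = sqrt(D / Sigma_a)
L = sqrt(0.2028809 / 0.0505)
L = 2.0044 cm

2.0044


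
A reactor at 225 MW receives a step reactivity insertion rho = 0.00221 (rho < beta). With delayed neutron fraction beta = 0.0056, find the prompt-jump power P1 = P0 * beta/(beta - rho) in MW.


P1/P0 = beta / (beta - rho)
P1/P0 = 0.0056 / (0.0056 - 0.00221) = 1.651917
P1 = 225 * 1.651917 = 371.68 MW

371.68


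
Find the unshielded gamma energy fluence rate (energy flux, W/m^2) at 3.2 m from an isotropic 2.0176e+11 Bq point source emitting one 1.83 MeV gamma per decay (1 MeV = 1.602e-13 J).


psi = A * E * 1.602e-13 / (4*pi*r^2)
psi = 2.0176e+11 * 1.83 * 1.602e-13 / (4*pi*3.2^2)
psi = 4.5966e-04 W/m^2

4.5966e-04


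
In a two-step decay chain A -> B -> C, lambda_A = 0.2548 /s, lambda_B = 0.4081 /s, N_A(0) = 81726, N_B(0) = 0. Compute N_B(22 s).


N_B(t) = lambda_A * N_A0 / (lambda_B - lambda_A) * [exp(-lambda_A*t) - exp(-lambda_B*t)]
exp(-0.2548*22) = 0.003677214; exp(-0.4081*22) = 1.261297e-04
N_B = 0.2548 * 81726 / (0.4081 - 0.2548) * (0.003677214 - 1.261297e-04)
N_B = 482.37

482.37


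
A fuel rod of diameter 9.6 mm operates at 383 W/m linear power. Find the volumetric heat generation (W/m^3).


r = D / 2 / 1000 = 9.6 / 2 / 1000 = 0.0048 m
q''' = q' / (pi * r^2)
q''' = 383 / (pi * 0.0048^2)
q''' = 5.2913e+06 W/m^3

5.2913e+06


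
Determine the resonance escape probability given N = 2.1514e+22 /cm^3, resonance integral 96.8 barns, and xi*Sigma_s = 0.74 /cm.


p = exp(-N * I * 1e-24 / (xi*Sigma_s))
p = exp(-2.1514e+22 * 96.8 * 1e-24 / 0.74)
p = 0.059949

0.059949


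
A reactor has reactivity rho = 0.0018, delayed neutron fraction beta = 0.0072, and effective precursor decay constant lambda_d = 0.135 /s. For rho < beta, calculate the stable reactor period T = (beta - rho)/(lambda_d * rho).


T = (beta - rho) / (lambda_d * rho)
T = (0.0072 - 0.0018) / (0.135 * 0.0018)
T = 22.222 s

22.222


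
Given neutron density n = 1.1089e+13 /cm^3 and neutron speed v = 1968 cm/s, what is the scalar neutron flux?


phi = n * v
phi = 1.1089e+13 * 1968
phi = 2.1823e+16 /cm^2/s

2.1823e+16


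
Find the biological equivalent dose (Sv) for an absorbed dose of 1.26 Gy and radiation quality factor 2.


H = D * Q
H = 1.26 * 2
H = 2.5200 Sv

2.5200


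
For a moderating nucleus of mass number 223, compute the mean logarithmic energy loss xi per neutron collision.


xi = 1 + (A-1)^2/(2A) * ln((A-1)/(A+1))
xi = 1 + (223-1)^2/(2*223) * ln((223-1)/(223 +1))
xi = 0.0089419

0.0089419


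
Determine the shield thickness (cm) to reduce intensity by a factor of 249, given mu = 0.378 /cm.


x = ln(factor) / mu
x = ln(249) / 0.378
x = 14.596 cm

14.596


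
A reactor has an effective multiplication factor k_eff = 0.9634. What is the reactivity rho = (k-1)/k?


rho = (k_eff - 1) / k_eff
rho = (0.9634 - 1) / 0.9634
rho = -0.037990

-0.037990


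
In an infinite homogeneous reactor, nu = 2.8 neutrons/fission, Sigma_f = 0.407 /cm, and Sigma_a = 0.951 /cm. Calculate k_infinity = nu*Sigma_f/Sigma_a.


k_inf = nu * Sigma_f / Sigma_a
k_inf = 2.8 * 0.407 / 0.951
k_inf = 1.1983

1.1983


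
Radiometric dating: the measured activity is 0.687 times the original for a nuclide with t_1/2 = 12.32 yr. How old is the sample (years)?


lambda = ln(2) / t_half = ln(2) / 12.32 = 0.05626195 /yr
t = -ln(A/A0) / lambda
t = -ln(0.687) / 0.05626195
t = 6.6727 yr

6.6727


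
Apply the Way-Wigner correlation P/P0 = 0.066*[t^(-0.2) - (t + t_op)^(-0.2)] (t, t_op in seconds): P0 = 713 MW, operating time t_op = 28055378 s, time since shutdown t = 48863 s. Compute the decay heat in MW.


P/P0 = 0.066 * [t^(-0.2) - (t + t_op)^(-0.2)]
P/P0 = 0.066 * [48863^(-0.2) - (48863 + 28055378)^(-0.2)]
P/P0 = 0.066 * [0.1153995 - 0.03237767] = 0.005479441
P = 713 * 0.005479441 = 3.9068 MW

3.9068


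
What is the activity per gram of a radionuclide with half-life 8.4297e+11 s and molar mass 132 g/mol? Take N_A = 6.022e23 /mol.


lambda = ln(2) / t_half = ln(2) / 8.4297e+11 = 8.222679e-13 /s
SA = lambda * N_A / M
SA = 8.222679e-13 * 6.022e23 / 132
SA = 3.7513e+09 Bq/g

3.7513e+09


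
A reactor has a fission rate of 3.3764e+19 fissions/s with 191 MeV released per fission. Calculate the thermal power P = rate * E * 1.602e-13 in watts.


P = fission_rate * E_MeV * 1.602e-13
P = 3.3764e+19 * 191 * 1.602e-13
P = 1.0331e+09 W

1.0331e+09


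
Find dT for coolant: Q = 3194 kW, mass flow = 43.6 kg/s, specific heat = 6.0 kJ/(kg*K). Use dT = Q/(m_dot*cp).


dT = Q / (m_dot * cp)
dT = 3194 / (43.6 * 6.0)
dT = 12.209 C

12.209


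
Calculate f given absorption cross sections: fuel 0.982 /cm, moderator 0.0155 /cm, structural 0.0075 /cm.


f = Sigma_a_fuel / (Sigma_a_fuel + Sigma_a_mod + Sigma_a_other)
f = 0.982 / (0.982 + 0.0155 + 0.0075)
f = 0.97711

0.97711


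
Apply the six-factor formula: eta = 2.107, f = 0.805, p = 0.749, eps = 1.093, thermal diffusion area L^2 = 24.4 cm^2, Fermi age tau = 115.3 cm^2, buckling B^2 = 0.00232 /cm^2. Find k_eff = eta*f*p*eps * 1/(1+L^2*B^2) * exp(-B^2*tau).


k_inf = eta*f*p*eps = 2.107*0.805*0.749*1.093 = 1.388553
P_TNL = 1/(1 + L^2*B^2) = 1/(1 + 24.4*0.00232) = 0.9464248
P_FNL = exp(-B^2*tau) = exp(-0.00232*115.3) = 0.7652934
k_eff = k_inf * P_TNL * P_FNL = 1.388553 * 0.9464248 * 0.7652934
k_eff = 1.0057

1.0057


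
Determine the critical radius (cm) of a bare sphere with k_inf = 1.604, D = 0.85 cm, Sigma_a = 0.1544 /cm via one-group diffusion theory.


L^2 = D / Sigma_a = 0.85 / 0.1544 = 5.505181 cm^2
B_m^2 = (k_inf - 1) / L^2 = (1.604 - 1) / 5.505181 = 0.1097148 /cm^2
For a bare sphere: B_g = pi/R, so R_c = pi / sqrt(B_m^2)
R_c = pi / sqrt(0.1097148) = 9.4846 cm

9.4846


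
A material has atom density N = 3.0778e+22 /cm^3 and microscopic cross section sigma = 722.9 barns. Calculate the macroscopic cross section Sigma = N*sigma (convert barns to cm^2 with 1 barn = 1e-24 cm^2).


Sigma = N * sigma_barns * 1e-24
Sigma = 3.0778e+22 * 722.9 * 1e-24
Sigma = 22.249 /cm

22.249


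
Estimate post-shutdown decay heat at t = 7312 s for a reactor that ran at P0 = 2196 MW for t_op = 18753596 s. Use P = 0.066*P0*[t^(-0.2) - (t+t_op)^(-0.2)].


P/P0 = 0.066 * [t^(-0.2) - (t + t_op)^(-0.2)]
P/P0 = 0.066 * [7312^(-0.2) - (7312 + 18753596)^(-0.2)]
P/P0 = 0.066 * [0.1687302 - 0.03510340] = 0.008819369
P = 2196 * 0.008819369 = 19.367 MW

19.367


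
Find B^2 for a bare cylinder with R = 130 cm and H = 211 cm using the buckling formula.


B^2 = (2.405/R)^2 + (pi/H)^2
B^2 = (2.405/130)^2 + (pi/211)^2
B^2 = 5.6393e-04 /cm^2

5.6393e-04


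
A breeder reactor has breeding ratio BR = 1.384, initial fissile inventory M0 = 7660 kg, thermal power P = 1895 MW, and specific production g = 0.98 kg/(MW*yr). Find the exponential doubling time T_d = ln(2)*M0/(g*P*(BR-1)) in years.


Breeding gain G = BR - 1 = 1.384 - 1 = 0.384
Fissile production rate = g * P * G = 0.98 * 1895 * 0.384 = 713.1264 kg/yr
T_d = ln(2) * M0 / (g * P * G)
T_d = ln(2) * 7660 / 713.1264 = 7.4454 yr

7.4454


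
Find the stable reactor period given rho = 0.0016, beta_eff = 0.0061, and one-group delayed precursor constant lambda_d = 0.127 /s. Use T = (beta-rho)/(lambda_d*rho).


T = (beta - rho) / (lambda_d * rho)
T = (0.0061 - 0.0016) / (0.127 * 0.0016)
T = 22.146 s

22.146


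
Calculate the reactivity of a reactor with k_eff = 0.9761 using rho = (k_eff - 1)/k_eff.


rho = (k_eff - 1) / k_eff
rho = (0.9761 - 1) / 0.9761
rho = -0.024485

-0.024485


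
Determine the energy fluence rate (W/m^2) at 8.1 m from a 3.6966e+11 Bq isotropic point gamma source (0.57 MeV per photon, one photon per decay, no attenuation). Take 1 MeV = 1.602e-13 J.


psi = A * E * 1.602e-13 / (4*pi*r^2)
psi = 3.6966e+11 * 0.57 * 1.602e-13 / (4*pi*8.1^2)
psi = 4.0941e-05 W/m^2

4.0941e-05


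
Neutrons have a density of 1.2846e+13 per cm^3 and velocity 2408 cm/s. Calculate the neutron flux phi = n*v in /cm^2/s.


phi = n * v
phi = 1.2846e+13 * 2408
phi = 3.0933e+16 /cm^2/s

3.0933e+16


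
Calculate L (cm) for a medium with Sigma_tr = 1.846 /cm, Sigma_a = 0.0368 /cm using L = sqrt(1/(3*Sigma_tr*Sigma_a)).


D = 1 / (3 * Sigma_tr) = 1 / (3 * 1.846) = 0.1805706 cm
L = sqrt(D / Sigma_a)
L = sqrt(0.1805706 / 0.0368)
L = 2.2151 cm

2.2151


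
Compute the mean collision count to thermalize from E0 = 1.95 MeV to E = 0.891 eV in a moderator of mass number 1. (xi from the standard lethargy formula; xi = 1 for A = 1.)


xi = 1 + (A-1)^2/(2A)*ln((A-1)/(A+1)) = 1 (for A = 1)
n = ln(E0/E) / xi
n = ln(1.95e6 / 0.891) / 1
n = ln(2.188552e+06) / 1 = 14.599

14.599


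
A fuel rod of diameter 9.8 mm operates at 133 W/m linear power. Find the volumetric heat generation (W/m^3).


r = D / 2 / 1000 = 9.8 / 2 / 1000 = 0.0049 m
q''' = q' / (pi * r^2)
q''' = 133 / (pi * 0.0049^2)
q''' = 1.7632e+06 W/m^3

1.7632e+06


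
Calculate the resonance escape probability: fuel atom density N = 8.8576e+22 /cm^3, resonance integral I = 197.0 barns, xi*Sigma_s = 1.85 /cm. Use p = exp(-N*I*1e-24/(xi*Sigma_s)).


p = exp(-N * I * 1e-24 / (xi*Sigma_s))
p = exp(-8.8576e+22 * 197.0 * 1e-24 / 1.85)
p = 8.0107e-05

8.0107e-05


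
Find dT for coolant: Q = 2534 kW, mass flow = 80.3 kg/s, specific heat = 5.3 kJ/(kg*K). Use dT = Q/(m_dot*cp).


dT = Q / (m_dot * cp)
dT = 2534 / (80.3 * 5.3)
dT = 5.9541 C

5.9541


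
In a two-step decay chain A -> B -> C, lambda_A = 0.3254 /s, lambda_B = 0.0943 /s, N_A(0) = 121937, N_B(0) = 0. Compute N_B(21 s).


N_B(t) = lambda_A * N_A0 / (lambda_B - lambda_A) * [exp(-lambda_A*t) - exp(-lambda_B*t)]
exp(-0.3254*21) = 0.001077189; exp(-0.0943*21) = 0.1380278
N_B = 0.3254 * 121937 / (0.0943 - 0.3254) * (0.001077189 - 0.1380278)
N_B = 23513

23513


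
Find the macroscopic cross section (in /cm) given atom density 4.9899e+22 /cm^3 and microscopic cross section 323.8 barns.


Sigma = N * sigma_barns * 1e-24
Sigma = 4.9899e+22 * 323.8 * 1e-24
Sigma = 16.157 /cm

16.157


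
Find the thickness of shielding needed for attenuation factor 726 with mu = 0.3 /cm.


x = ln(factor) / mu
x = ln(726) / 0.3
x = 21.959 cm

21.959


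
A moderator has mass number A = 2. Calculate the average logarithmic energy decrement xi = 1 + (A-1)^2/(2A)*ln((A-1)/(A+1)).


xi = 1 + (A-1)^2/(2A) * ln((A-1)/(A+1))
xi = 1 + (2-1)^2/(2*2) * ln((2-1)/(2 +1))
xi = 0.72535

0.72535


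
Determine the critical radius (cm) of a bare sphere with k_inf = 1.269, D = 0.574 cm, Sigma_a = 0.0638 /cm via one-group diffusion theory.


L^2 = D / Sigma_a = 0.574 / 0.0638 = 8.996865 cm^2
B_m^2 = (k_inf - 1) / L^2 = (1.269 - 1) / 8.996865 = 0.02989930 /cm^2
For a bare sphere: B_g = pi/R, so R_c = pi / sqrt(B_m^2)
R_c = pi / sqrt(0.02989930) = 18.169 cm

18.169


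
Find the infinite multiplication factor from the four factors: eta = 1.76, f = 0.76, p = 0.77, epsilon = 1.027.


k_inf = eta * f * p * epsilon
k_inf = 1.76 * 0.76 * 0.77 * 1.027
k_inf = 1.0578

1.0578


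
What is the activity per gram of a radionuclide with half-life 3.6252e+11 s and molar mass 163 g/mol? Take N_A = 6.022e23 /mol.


lambda = ln(2) / t_half = ln(2) / 3.6252e+11 = 1.912025e-12 /s
SA = lambda * N_A / M
SA = 1.912025e-12 * 6.022e23 / 163
SA = 7.0639e+09 Bq/g

7.0639e+09


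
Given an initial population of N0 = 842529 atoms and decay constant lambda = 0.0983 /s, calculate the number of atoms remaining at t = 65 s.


N = N0 * exp(-lambda * t)
N = 842529 * exp(-0.0983 * 65)
N = 1414.7

1414.7


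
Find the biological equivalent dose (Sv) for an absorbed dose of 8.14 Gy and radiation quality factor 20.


H = D * Q
H = 8.14 * 20
H = 162.80 Sv

162.80


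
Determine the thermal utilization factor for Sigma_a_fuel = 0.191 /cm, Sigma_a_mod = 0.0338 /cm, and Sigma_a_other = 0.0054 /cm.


f = Sigma_a_fuel / (Sigma_a_fuel + Sigma_a_mod + Sigma_a_other)
f = 0.191 / (0.191 + 0.0338 + 0.0054)
f = 0.82971

0.82971


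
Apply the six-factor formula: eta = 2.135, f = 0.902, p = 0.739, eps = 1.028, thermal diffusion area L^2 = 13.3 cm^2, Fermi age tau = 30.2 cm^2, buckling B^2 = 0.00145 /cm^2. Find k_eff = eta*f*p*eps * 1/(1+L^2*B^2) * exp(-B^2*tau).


k_inf = eta*f*p*eps = 2.135*0.902*0.739*1.028 = 1.462992
P_TNL = 1/(1 + L^2*B^2) = 1/(1 + 13.3*0.00145) = 0.9810799
P_FNL = exp(-B^2*tau) = exp(-0.00145*30.2) = 0.9571549
k_eff = k_inf * P_TNL * P_FNL = 1.462992 * 0.9810799 * 0.9571549
k_eff = 1.3738

1.3738


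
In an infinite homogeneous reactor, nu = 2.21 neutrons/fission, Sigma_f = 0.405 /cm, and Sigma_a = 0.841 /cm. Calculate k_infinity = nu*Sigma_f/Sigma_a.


k_inf = nu * Sigma_f / Sigma_a
k_inf = 2.21 * 0.405 / 0.841
k_inf = 1.0643

1.0643


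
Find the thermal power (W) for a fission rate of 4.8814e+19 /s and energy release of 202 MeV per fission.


P = fission_rate * E_MeV * 1.602e-13
P = 4.8814e+19 * 202 * 1.602e-13
P = 1.5796e+09 W

1.5796e+09


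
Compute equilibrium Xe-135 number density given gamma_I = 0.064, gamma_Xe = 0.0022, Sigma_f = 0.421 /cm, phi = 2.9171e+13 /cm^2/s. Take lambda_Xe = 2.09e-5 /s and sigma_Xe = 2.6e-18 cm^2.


Xe_eq = (gamma_I + gamma_Xe) * Sigma_f * phi / (lambda_Xe + sigma_Xe * phi)
Numerator = (0.064 + 0.0022) * 0.421 * 2.9171e+13 = 8.130016e+11
Denominator = 2.09e-5 + 2.6e-18 * 2.9171e+13 = 9.674460e-05
Xe_eq = 8.130016e+11 / 9.674460e-05 = 8.4036e+15 /cm^3

8.4036e+15


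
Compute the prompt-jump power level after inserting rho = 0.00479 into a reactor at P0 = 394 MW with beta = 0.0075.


P1/P0 = beta / (beta - rho)
P1/P0 = 0.0075 / (0.0075 - 0.00479) = 2.767528
P1 = 394 * 2.767528 = 1090.4 MW

1090.4


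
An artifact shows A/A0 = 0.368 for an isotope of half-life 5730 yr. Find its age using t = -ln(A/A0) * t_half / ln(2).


lambda = ln(2) / t_half = ln(2) / 5730 = 1.209681e-04 /yr
t = -ln(A/A0) / lambda
t = -ln(0.368) / 1.209681e-04
t = 8263.9 yr

8263.9


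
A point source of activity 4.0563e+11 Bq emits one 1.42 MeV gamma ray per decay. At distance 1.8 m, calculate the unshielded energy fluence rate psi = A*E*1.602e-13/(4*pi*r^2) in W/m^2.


psi = A * E * 1.602e-13 / (4*pi*r^2)
psi = 4.0563e+11 * 1.42 * 1.602e-13 / (4*pi*1.8^2)
psi = 0.0022663 W/m^2

0.0022663


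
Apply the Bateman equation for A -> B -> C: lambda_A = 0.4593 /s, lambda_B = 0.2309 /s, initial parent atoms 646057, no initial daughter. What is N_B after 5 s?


N_B(t) = lambda_A * N_A0 / (lambda_B - lambda_A) * [exp(-lambda_A*t) - exp(-lambda_B*t)]
exp(-0.4593*5) = 0.1006104; exp(-0.2309*5) = 0.3152151
N_B = 0.4593 * 646057 / (0.2309 - 0.4593) * (0.1006104 - 0.3152151)
N_B = 278811

278811


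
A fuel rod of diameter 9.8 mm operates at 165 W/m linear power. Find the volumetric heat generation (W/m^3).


r = D / 2 / 1000 = 9.8 / 2 / 1000 = 0.0049 m
q''' = q' / (pi * r^2)
q''' = 165 / (pi * 0.0049^2)
q''' = 2.1875e+06 W/m^3

2.1875e+06


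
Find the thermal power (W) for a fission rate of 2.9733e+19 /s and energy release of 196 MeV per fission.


P = fission_rate * E_MeV * 1.602e-13
P = 2.9733e+19 * 196 * 1.602e-13
P = 9.3359e+08 W

9.3359e+08


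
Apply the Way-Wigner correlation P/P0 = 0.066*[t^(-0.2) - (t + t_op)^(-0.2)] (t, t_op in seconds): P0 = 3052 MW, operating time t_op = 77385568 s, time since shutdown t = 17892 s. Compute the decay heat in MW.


P/P0 = 0.066 * [t^(-0.2) - (t + t_op)^(-0.2)]
P/P0 = 0.066 * [17892^(-0.2) - (17892 + 77385568)^(-0.2)]
P/P0 = 0.066 * [0.1410809 - 0.02643918] = 0.007566354
P = 3052 * 0.007566354 = 23.093 MW

23.093


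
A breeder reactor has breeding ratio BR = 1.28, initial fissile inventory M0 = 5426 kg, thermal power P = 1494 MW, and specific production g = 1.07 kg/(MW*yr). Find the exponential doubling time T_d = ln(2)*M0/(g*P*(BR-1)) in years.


Breeding gain G = BR - 1 = 1.28 - 1 = 0.28
Fissile production rate = g * P * G = 1.07 * 1494 * 0.28 = 447.6024 kg/yr
T_d = ln(2) * M0 / (g * P * G)
T_d = ln(2) * 5426 / 447.6024 = 8.4026 yr

8.4026


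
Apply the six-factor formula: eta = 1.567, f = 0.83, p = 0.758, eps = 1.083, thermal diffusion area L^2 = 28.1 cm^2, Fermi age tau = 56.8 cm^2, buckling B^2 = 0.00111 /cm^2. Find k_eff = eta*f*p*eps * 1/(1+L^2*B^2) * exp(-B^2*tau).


k_inf = eta*f*p*eps = 1.567*0.83*0.758*1.083 = 1.067689
P_TNL = 1/(1 + L^2*B^2) = 1/(1 + 28.1*0.00111) = 0.9697525
P_FNL = exp(-B^2*tau) = exp(-0.00111*56.8) = 0.9388984
k_eff = k_inf * P_TNL * P_FNL = 1.067689 * 0.9697525 * 0.9388984
k_eff = 0.97213

0.97213


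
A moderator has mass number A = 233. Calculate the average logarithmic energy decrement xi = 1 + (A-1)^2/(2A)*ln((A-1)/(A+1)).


xi = 1 + (A-1)^2/(2A) * ln((A-1)/(A+1))
xi = 1 + (233-1)^2/(2*233) * ln((233-1)/(233 +1))
xi = 0.0085592

0.0085592


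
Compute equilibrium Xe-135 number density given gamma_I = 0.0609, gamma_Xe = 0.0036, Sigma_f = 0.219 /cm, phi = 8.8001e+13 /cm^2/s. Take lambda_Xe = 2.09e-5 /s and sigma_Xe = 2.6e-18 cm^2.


Xe_eq = (gamma_I + gamma_Xe) * Sigma_f * phi / (lambda_Xe + sigma_Xe * phi)
Numerator = (0.0609 + 0.0036) * 0.219 * 8.8001e+13 = 1.243058e+12
Denominator = 2.09e-5 + 2.6e-18 * 8.8001e+13 = 2.497026e-04
Xe_eq = 1.243058e+12 / 2.497026e-04 = 4.9782e+15 /cm^3

4.9782e+15


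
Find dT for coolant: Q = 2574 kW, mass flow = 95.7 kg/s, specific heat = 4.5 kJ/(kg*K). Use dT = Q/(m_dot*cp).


dT = Q / (m_dot * cp)
dT = 2574 / (95.7 * 4.5)
dT = 5.9770 C

5.9770


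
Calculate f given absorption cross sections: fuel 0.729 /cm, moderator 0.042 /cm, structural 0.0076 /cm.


f = Sigma_a_fuel / (Sigma_a_fuel + Sigma_a_mod + Sigma_a_other)
f = 0.729 / (0.729 + 0.042 + 0.0076)
f = 0.93630

0.93630


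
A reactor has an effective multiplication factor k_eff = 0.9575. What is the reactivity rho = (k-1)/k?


rho = (k_eff - 1) / k_eff
rho = (0.9575 - 1) / 0.9575
rho = -0.044386

-0.044386


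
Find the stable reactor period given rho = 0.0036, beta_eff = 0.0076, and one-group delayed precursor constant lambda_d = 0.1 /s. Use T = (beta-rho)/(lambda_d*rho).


T = (beta - rho) / (lambda_d * rho)
T = (0.0076 - 0.0036) / (0.1 * 0.0036)
T = 11.111 s

11.111


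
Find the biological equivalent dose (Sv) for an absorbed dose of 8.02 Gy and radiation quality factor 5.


H = D * Q
H = 8.02 * 5
H = 40.100 Sv

40.100


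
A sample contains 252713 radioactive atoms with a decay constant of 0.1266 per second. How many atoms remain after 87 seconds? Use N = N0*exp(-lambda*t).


N = N0 * exp(-lambda * t)
N = 252713 * exp(-0.1266 * 87)
N = 4.1612

4.1612


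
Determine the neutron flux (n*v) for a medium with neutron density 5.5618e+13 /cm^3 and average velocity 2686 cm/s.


phi = n * v
phi = 5.5618e+13 * 2686
phi = 1.4939e+17 /cm^2/s

1.4939e+17


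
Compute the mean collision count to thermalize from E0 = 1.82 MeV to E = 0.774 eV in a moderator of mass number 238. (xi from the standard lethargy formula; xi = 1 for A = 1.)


xi = 1 + (A-1)^2/(2A)*ln((A-1)/(A+1)) = 0.008379872 (for A = 238)
n = ln(E0/E) / xi
n = ln(1.82e6 / 0.774) / 0.008379872
n = ln(2.351421e+06) / 0.008379872 = 1750.7

1750.7


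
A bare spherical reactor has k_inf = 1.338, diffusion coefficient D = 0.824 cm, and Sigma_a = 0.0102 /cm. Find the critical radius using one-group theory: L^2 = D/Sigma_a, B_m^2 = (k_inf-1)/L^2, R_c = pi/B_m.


L^2 = D / Sigma_a = 0.824 / 0.0102 = 80.78431 cm^2
B_m^2 = (k_inf - 1) / L^2 = (1.338 - 1) / 80.78431 = 0.004183981 /cm^2
For a bare sphere: B_g = pi/R, so R_c = pi / sqrt(B_m^2)
R_c = pi / sqrt(0.004183981) = 48.569 cm

48.569


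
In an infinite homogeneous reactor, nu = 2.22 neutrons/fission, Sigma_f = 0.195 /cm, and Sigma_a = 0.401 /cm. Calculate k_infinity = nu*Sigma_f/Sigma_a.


k_inf = nu * Sigma_f / Sigma_a
k_inf = 2.22 * 0.195 / 0.401
k_inf = 1.0796

1.0796


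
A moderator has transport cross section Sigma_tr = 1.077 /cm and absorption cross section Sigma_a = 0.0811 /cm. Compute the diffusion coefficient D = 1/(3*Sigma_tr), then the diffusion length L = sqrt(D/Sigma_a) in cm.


D = 1 / (3 * Sigma_tr) = 1 / (3 * 1.077) = 0.3095017 cm
L = sqrt(D / Sigma_a)
L = sqrt(0.3095017 / 0.0811)
L = 1.9535 cm

1.9535


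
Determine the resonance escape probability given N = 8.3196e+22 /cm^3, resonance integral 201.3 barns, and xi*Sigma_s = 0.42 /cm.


p = exp(-N * I * 1e-24 / (xi*Sigma_s))
p = exp(-8.3196e+22 * 201.3 * 1e-24 / 0.42)
p = 4.8157e-18

4.8157e-18


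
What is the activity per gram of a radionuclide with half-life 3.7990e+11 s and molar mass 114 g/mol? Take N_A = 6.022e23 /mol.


lambda = ln(2) / t_half = ln(2) / 3.7990e+11 = 1.824552e-12 /s
SA = lambda * N_A / M
SA = 1.824552e-12 * 6.022e23 / 114
SA = 9.6381e+09 Bq/g

9.6381e+09


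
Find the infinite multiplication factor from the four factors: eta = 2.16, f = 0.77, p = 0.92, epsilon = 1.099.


k_inf = eta * f * p * epsilon
k_inf = 2.16 * 0.77 * 0.92 * 1.099
k_inf = 1.6816

1.6816


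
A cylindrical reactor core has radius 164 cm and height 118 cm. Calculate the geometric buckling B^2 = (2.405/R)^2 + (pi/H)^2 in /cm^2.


B^2 = (2.405/R)^2 + (pi/H)^2
B^2 = (2.405/164)^2 + (pi/118)^2
B^2 = 9.2387e-04 /cm^2

9.2387e-04


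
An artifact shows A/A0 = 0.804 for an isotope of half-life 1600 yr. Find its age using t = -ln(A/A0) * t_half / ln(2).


lambda = ln(2) / t_half = ln(2) / 1600 = 4.332170e-04 /yr
t = -ln(A/A0) / lambda
t = -ln(0.804) / 4.332170e-04
t = 503.57 yr

503.57


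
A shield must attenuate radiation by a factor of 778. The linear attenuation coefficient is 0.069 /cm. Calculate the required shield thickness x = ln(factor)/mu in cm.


x = ln(factor) / mu
x = ln(778) / 0.069
x = 96.474 cm

96.474


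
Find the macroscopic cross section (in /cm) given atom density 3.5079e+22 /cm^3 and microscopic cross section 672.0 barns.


Sigma = N * sigma_barns * 1e-24
Sigma = 3.5079e+22 * 672.0 * 1e-24
Sigma = 23.573 /cm

23.573


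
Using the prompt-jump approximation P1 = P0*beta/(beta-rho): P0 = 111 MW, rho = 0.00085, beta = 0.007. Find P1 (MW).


P1/P0 = beta / (beta - rho)
P1/P0 = 0.007 / (0.007 - 0.00085) = 1.138211
P1 = 111 * 1.138211 = 126.34 MW

126.34


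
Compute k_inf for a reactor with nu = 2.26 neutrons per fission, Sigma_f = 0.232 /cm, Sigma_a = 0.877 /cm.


k_inf = nu * Sigma_f / Sigma_a
k_inf = 2.26 * 0.232 / 0.877
k_inf = 0.59786

0.59786


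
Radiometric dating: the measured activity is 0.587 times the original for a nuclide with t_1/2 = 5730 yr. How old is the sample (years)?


lambda = ln(2) / t_half = ln(2) / 5730 = 1.209681e-04 /yr
t = -ln(A/A0) / lambda
t = -ln(0.587) / 1.209681e-04
t = 4403.9 yr

4403.9


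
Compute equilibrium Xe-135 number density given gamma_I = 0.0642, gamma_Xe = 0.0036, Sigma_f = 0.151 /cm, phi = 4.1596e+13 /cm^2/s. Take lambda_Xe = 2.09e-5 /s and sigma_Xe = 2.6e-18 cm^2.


Xe_eq = (gamma_I + gamma_Xe) * Sigma_f * phi / (lambda_Xe + sigma_Xe * phi)
Numerator = (0.0642 + 0.0036) * 0.151 * 4.1596e+13 = 4.258515e+11
Denominator = 2.09e-5 + 2.6e-18 * 4.1596e+13 = 1.290496e-04
Xe_eq = 4.258515e+11 / 1.290496e-04 = 3.2999e+15 /cm^3

3.2999e+15


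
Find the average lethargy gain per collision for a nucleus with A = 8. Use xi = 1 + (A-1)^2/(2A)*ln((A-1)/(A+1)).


xi = 1 + (A-1)^2/(2A) * ln((A-1)/(A+1))
xi = 1 + (8-1)^2/(2*8) * ln((8-1)/(8 +1))
xi = 0.23035

0.23035


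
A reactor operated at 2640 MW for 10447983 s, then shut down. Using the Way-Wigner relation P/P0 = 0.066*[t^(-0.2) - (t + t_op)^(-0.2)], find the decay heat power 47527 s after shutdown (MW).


P/P0 = 0.066 * [t^(-0.2) - (t + t_op)^(-0.2)]
P/P0 = 0.066 * [47527^(-0.2) - (47527 + 10447983)^(-0.2)]
P/P0 = 0.066 * [0.1160411 - 0.03942750] = 0.005056498
P = 2640 * 0.005056498 = 13.349 MW

13.349


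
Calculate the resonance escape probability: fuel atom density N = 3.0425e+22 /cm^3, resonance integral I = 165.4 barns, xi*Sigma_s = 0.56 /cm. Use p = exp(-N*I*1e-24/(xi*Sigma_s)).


p = exp(-N * I * 1e-24 / (xi*Sigma_s))
p = exp(-3.0425e+22 * 165.4 * 1e-24 / 0.56)
p = 1.2512e-04

1.2512e-04


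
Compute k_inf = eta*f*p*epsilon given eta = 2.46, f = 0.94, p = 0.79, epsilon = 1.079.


k_inf = eta * f * p * epsilon
k_inf = 2.46 * 0.94 * 0.79 * 1.079
k_inf = 1.9711

1.9711


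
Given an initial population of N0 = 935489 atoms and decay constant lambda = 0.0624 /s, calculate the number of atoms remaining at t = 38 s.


N = N0 * exp(-lambda * t)
N = 935489 * exp(-0.0624 * 38)
N = 87345

87345


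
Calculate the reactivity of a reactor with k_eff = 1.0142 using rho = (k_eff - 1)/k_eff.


rho = (k_eff - 1) / k_eff
rho = (1.0142 - 1) / 1.0142
rho = 0.014001

0.014001


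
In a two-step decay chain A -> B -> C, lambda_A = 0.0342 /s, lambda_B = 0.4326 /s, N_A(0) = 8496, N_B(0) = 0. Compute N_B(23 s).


N_B(t) = lambda_A * N_A0 / (lambda_B - lambda_A) * [exp(-lambda_A*t) - exp(-lambda_B*t)]
exp(-0.0342*23) = 0.4553905; exp(-0.4326*23) = 4.773718e-05
N_B = 0.0342 * 8496 / (0.4326 - 0.0342) * (0.4553905 - 4.773718e-05)
N_B = 332.09

332.09


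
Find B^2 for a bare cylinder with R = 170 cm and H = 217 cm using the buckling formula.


B^2 = (2.405/R)^2 + (pi/H)^2
B^2 = (2.405/170)^2 + (pi/217)^2
B^2 = 4.0973e-04 /cm^2

4.0973e-04


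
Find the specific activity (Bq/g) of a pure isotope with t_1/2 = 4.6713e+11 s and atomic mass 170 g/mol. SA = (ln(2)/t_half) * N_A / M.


lambda = ln(2) / t_half = ln(2) / 4.6713e+11 = 1.483842e-12 /s
SA = lambda * N_A / M
SA = 1.483842e-12 * 6.022e23 / 170
SA = 5.2563e+09 Bq/g

5.2563e+09


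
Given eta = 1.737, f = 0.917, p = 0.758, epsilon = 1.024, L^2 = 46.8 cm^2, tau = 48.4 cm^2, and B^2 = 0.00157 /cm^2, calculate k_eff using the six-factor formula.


k_inf = eta*f*p*eps = 1.737*0.917*0.758*1.024 = 1.236341
P_TNL = 1/(1 + L^2*B^2) = 1/(1 + 46.8*0.00157) = 0.9315532
P_FNL = exp(-B^2*tau) = exp(-0.00157*48.4) = 0.9268273
k_eff = k_inf * P_TNL * P_FNL = 1.236341 * 0.9315532 * 0.9268273
k_eff = 1.0674

1.0674


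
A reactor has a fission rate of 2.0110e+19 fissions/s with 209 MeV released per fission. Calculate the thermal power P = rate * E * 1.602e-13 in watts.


P = fission_rate * E_MeV * 1.602e-13
P = 2.0110e+19 * 209 * 1.602e-13
P = 6.7332e+08 W

6.7332e+08


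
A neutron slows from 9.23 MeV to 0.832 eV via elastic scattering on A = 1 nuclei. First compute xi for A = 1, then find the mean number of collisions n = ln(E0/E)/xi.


xi = 1 + (A-1)^2/(2A)*ln((A-1)/(A+1)) = 1 (for A = 1)
n = ln(E0/E) / xi
n = ln(9.23e6 / 0.832) / 1
n = ln(1.109375e+07) / 1 = 16.222

16.222


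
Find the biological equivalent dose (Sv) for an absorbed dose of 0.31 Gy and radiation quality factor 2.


H = D * Q
H = 0.31 * 2
H = 0.62000 Sv

0.62000


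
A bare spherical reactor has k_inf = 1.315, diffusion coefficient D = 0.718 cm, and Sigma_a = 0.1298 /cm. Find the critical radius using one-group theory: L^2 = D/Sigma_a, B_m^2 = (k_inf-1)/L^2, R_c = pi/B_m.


L^2 = D / Sigma_a = 0.718 / 0.1298 = 5.531587 cm^2
B_m^2 = (k_inf - 1) / L^2 = (1.315 - 1) / 5.531587 = 0.05694568 /cm^2
For a bare sphere: B_g = pi/R, so R_c = pi / sqrt(B_m^2)
R_c = pi / sqrt(0.05694568) = 13.165 cm

13.165


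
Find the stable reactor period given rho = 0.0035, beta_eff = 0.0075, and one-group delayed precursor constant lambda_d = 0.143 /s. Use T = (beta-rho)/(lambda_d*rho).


T = (beta - rho) / (lambda_d * rho)
T = (0.0075 - 0.0035) / (0.143 * 0.0035)
T = 7.9920 s

7.9920


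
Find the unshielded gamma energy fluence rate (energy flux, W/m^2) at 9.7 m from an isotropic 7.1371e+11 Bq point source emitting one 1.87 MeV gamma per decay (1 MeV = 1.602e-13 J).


psi = A * E * 1.602e-13 / (4*pi*r^2)
psi = 7.1371e+11 * 1.87 * 1.602e-13 / (4*pi*9.7^2)
psi = 1.8083e-04 W/m^2

1.8083e-04


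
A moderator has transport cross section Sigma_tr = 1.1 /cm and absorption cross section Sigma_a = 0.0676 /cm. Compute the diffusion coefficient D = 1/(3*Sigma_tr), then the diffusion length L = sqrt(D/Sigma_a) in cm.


D = 1 / (3 * Sigma_tr) = 1 / (3 * 1.1) = 0.3030303 cm
L = sqrt(D / Sigma_a)
L = sqrt(0.3030303 / 0.0676)
L = 2.1172 cm

2.1172
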